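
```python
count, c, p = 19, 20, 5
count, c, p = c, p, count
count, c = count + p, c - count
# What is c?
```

Answer: -15

Derivation:
Trace (tracking c):
count, c, p = (19, 20, 5)  # -> count = 19, c = 20, p = 5
count, c, p = (c, p, count)  # -> count = 20, c = 5, p = 19
count, c = (count + p, c - count)  # -> count = 39, c = -15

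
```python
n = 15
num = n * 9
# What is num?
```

Answer: 135

Derivation:
Trace (tracking num):
n = 15  # -> n = 15
num = n * 9  # -> num = 135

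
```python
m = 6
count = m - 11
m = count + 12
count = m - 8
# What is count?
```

Answer: -1

Derivation:
Trace (tracking count):
m = 6  # -> m = 6
count = m - 11  # -> count = -5
m = count + 12  # -> m = 7
count = m - 8  # -> count = -1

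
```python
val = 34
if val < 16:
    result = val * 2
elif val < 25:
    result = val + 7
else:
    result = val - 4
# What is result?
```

Answer: 30

Derivation:
Trace (tracking result):
val = 34  # -> val = 34
if val < 16:  # condition is False
elif val < 25:  # condition is False
else:
    result = val - 4  # -> result = 30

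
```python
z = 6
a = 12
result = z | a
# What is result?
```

Answer: 14

Derivation:
Trace (tracking result):
z = 6  # -> z = 6
a = 12  # -> a = 12
result = z | a  # -> result = 14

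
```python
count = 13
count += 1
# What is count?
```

Answer: 14

Derivation:
Trace (tracking count):
count = 13  # -> count = 13
count += 1  # -> count = 14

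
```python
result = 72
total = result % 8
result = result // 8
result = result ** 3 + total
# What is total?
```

Answer: 0

Derivation:
Trace (tracking total):
result = 72  # -> result = 72
total = result % 8  # -> total = 0
result = result // 8  # -> result = 9
result = result ** 3 + total  # -> result = 729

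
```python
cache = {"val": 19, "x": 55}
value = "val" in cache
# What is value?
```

Answer: True

Derivation:
Trace (tracking value):
cache = {'val': 19, 'x': 55}  # -> cache = {'val': 19, 'x': 55}
value = 'val' in cache  # -> value = True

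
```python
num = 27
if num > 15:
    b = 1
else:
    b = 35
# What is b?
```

Answer: 1

Derivation:
Trace (tracking b):
num = 27  # -> num = 27
if num > 15:  # condition is True
    b = 1  # -> b = 1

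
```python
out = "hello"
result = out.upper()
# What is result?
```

Answer: 'HELLO'

Derivation:
Trace (tracking result):
out = 'hello'  # -> out = 'hello'
result = out.upper()  # -> result = 'HELLO'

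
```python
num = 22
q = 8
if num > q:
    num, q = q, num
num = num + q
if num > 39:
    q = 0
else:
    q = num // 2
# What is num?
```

Trace (tracking num):
num = 22  # -> num = 22
q = 8  # -> q = 8
if num > q:  # condition is True
    num, q = (q, num)  # -> num = 8, q = 22
num = num + q  # -> num = 30
if num > 39:  # condition is False
else:
    q = num // 2  # -> q = 15

Answer: 30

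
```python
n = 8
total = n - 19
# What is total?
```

Trace (tracking total):
n = 8  # -> n = 8
total = n - 19  # -> total = -11

Answer: -11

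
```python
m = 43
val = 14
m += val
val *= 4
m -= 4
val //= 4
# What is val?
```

Trace (tracking val):
m = 43  # -> m = 43
val = 14  # -> val = 14
m += val  # -> m = 57
val *= 4  # -> val = 56
m -= 4  # -> m = 53
val //= 4  # -> val = 14

Answer: 14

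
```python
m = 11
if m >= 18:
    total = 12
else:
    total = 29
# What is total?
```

Trace (tracking total):
m = 11  # -> m = 11
if m >= 18:  # condition is False
else:
    total = 29  # -> total = 29

Answer: 29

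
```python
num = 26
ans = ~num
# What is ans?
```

Answer: -27

Derivation:
Trace (tracking ans):
num = 26  # -> num = 26
ans = ~num  # -> ans = -27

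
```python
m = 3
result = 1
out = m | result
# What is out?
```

Answer: 3

Derivation:
Trace (tracking out):
m = 3  # -> m = 3
result = 1  # -> result = 1
out = m | result  # -> out = 3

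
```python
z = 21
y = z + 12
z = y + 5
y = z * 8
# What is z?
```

Answer: 38

Derivation:
Trace (tracking z):
z = 21  # -> z = 21
y = z + 12  # -> y = 33
z = y + 5  # -> z = 38
y = z * 8  # -> y = 304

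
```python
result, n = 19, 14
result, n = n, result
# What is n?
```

Trace (tracking n):
result, n = (19, 14)  # -> result = 19, n = 14
result, n = (n, result)  # -> result = 14, n = 19

Answer: 19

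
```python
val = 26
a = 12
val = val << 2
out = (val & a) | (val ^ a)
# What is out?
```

Trace (tracking out):
val = 26  # -> val = 26
a = 12  # -> a = 12
val = val << 2  # -> val = 104
out = val & a | val ^ a  # -> out = 108

Answer: 108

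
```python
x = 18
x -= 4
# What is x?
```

Trace (tracking x):
x = 18  # -> x = 18
x -= 4  # -> x = 14

Answer: 14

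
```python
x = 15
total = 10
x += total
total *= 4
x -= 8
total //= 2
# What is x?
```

Answer: 17

Derivation:
Trace (tracking x):
x = 15  # -> x = 15
total = 10  # -> total = 10
x += total  # -> x = 25
total *= 4  # -> total = 40
x -= 8  # -> x = 17
total //= 2  # -> total = 20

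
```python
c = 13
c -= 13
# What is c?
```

Answer: 0

Derivation:
Trace (tracking c):
c = 13  # -> c = 13
c -= 13  # -> c = 0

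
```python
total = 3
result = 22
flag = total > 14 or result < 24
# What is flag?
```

Answer: True

Derivation:
Trace (tracking flag):
total = 3  # -> total = 3
result = 22  # -> result = 22
flag = total > 14 or result < 24  # -> flag = True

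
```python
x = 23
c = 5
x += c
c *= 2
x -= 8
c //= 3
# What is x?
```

Trace (tracking x):
x = 23  # -> x = 23
c = 5  # -> c = 5
x += c  # -> x = 28
c *= 2  # -> c = 10
x -= 8  # -> x = 20
c //= 3  # -> c = 3

Answer: 20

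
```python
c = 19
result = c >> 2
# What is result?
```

Answer: 4

Derivation:
Trace (tracking result):
c = 19  # -> c = 19
result = c >> 2  # -> result = 4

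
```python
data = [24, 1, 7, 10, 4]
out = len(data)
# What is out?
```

Trace (tracking out):
data = [24, 1, 7, 10, 4]  # -> data = [24, 1, 7, 10, 4]
out = len(data)  # -> out = 5

Answer: 5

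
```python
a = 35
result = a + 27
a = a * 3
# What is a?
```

Answer: 105

Derivation:
Trace (tracking a):
a = 35  # -> a = 35
result = a + 27  # -> result = 62
a = a * 3  # -> a = 105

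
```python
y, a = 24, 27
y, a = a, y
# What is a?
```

Trace (tracking a):
y, a = (24, 27)  # -> y = 24, a = 27
y, a = (a, y)  # -> y = 27, a = 24

Answer: 24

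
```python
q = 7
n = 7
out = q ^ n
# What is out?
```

Trace (tracking out):
q = 7  # -> q = 7
n = 7  # -> n = 7
out = q ^ n  # -> out = 0

Answer: 0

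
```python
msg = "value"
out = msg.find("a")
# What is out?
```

Answer: 1

Derivation:
Trace (tracking out):
msg = 'value'  # -> msg = 'value'
out = msg.find('a')  # -> out = 1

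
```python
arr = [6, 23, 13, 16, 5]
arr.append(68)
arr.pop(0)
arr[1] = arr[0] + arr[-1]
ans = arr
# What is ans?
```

Trace (tracking ans):
arr = [6, 23, 13, 16, 5]  # -> arr = [6, 23, 13, 16, 5]
arr.append(68)  # -> arr = [6, 23, 13, 16, 5, 68]
arr.pop(0)  # -> arr = [23, 13, 16, 5, 68]
arr[1] = arr[0] + arr[-1]  # -> arr = [23, 91, 16, 5, 68]
ans = arr  # -> ans = [23, 91, 16, 5, 68]

Answer: [23, 91, 16, 5, 68]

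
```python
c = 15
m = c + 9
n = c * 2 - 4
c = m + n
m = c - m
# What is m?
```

Trace (tracking m):
c = 15  # -> c = 15
m = c + 9  # -> m = 24
n = c * 2 - 4  # -> n = 26
c = m + n  # -> c = 50
m = c - m  # -> m = 26

Answer: 26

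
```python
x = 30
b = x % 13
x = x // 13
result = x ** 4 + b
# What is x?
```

Trace (tracking x):
x = 30  # -> x = 30
b = x % 13  # -> b = 4
x = x // 13  # -> x = 2
result = x ** 4 + b  # -> result = 20

Answer: 2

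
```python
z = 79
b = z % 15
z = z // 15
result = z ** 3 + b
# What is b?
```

Trace (tracking b):
z = 79  # -> z = 79
b = z % 15  # -> b = 4
z = z // 15  # -> z = 5
result = z ** 3 + b  # -> result = 129

Answer: 4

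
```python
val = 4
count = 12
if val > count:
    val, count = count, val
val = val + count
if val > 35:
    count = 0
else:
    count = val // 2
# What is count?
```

Answer: 8

Derivation:
Trace (tracking count):
val = 4  # -> val = 4
count = 12  # -> count = 12
if val > count:  # condition is False
val = val + count  # -> val = 16
if val > 35:  # condition is False
else:
    count = val // 2  # -> count = 8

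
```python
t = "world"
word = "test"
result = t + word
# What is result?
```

Trace (tracking result):
t = 'world'  # -> t = 'world'
word = 'test'  # -> word = 'test'
result = t + word  # -> result = 'worldtest'

Answer: 'worldtest'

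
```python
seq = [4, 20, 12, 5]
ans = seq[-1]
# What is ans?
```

Trace (tracking ans):
seq = [4, 20, 12, 5]  # -> seq = [4, 20, 12, 5]
ans = seq[-1]  # -> ans = 5

Answer: 5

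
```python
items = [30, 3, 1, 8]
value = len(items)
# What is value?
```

Trace (tracking value):
items = [30, 3, 1, 8]  # -> items = [30, 3, 1, 8]
value = len(items)  # -> value = 4

Answer: 4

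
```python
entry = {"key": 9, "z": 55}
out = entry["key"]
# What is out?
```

Trace (tracking out):
entry = {'key': 9, 'z': 55}  # -> entry = {'key': 9, 'z': 55}
out = entry['key']  # -> out = 9

Answer: 9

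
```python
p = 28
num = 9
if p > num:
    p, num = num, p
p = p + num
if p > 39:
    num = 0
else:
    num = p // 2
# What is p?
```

Trace (tracking p):
p = 28  # -> p = 28
num = 9  # -> num = 9
if p > num:  # condition is True
    p, num = (num, p)  # -> p = 9, num = 28
p = p + num  # -> p = 37
if p > 39:  # condition is False
else:
    num = p // 2  # -> num = 18

Answer: 37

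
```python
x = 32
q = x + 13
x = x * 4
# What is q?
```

Trace (tracking q):
x = 32  # -> x = 32
q = x + 13  # -> q = 45
x = x * 4  # -> x = 128

Answer: 45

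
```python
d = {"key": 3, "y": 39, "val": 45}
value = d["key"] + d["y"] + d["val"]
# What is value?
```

Answer: 87

Derivation:
Trace (tracking value):
d = {'key': 3, 'y': 39, 'val': 45}  # -> d = {'key': 3, 'y': 39, 'val': 45}
value = d['key'] + d['y'] + d['val']  # -> value = 87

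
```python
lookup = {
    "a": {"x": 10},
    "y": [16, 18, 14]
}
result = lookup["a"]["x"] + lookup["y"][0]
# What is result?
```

Trace (tracking result):
lookup = {'a': {'x': 10}, 'y': [16, 18, 14]}  # -> lookup = {'a': {'x': 10}, 'y': [16, 18, 14]}
result = lookup['a']['x'] + lookup['y'][0]  # -> result = 26

Answer: 26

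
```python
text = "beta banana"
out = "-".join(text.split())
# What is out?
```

Answer: 'beta-banana'

Derivation:
Trace (tracking out):
text = 'beta banana'  # -> text = 'beta banana'
out = '-'.join(text.split())  # -> out = 'beta-banana'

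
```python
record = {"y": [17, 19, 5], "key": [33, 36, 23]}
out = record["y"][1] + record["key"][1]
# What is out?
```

Trace (tracking out):
record = {'y': [17, 19, 5], 'key': [33, 36, 23]}  # -> record = {'y': [17, 19, 5], 'key': [33, 36, 23]}
out = record['y'][1] + record['key'][1]  # -> out = 55

Answer: 55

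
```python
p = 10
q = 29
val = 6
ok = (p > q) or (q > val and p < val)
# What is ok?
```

Answer: False

Derivation:
Trace (tracking ok):
p = 10  # -> p = 10
q = 29  # -> q = 29
val = 6  # -> val = 6
ok = p > q or (q > val and p < val)  # -> ok = False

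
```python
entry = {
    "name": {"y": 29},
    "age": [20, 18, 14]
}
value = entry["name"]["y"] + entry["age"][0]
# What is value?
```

Answer: 49

Derivation:
Trace (tracking value):
entry = {'name': {'y': 29}, 'age': [20, 18, 14]}  # -> entry = {'name': {'y': 29}, 'age': [20, 18, 14]}
value = entry['name']['y'] + entry['age'][0]  # -> value = 49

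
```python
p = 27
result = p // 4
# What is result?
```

Answer: 6

Derivation:
Trace (tracking result):
p = 27  # -> p = 27
result = p // 4  # -> result = 6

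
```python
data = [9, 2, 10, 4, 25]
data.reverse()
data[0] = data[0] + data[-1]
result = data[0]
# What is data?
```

Trace (tracking data):
data = [9, 2, 10, 4, 25]  # -> data = [9, 2, 10, 4, 25]
data.reverse()  # -> data = [25, 4, 10, 2, 9]
data[0] = data[0] + data[-1]  # -> data = [34, 4, 10, 2, 9]
result = data[0]  # -> result = 34

Answer: [34, 4, 10, 2, 9]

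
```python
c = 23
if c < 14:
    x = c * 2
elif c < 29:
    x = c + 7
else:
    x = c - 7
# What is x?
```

Trace (tracking x):
c = 23  # -> c = 23
if c < 14:  # condition is False
elif c < 29:  # condition is True
    x = c + 7  # -> x = 30

Answer: 30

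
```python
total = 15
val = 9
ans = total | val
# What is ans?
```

Trace (tracking ans):
total = 15  # -> total = 15
val = 9  # -> val = 9
ans = total | val  # -> ans = 15

Answer: 15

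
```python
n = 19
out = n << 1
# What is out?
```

Trace (tracking out):
n = 19  # -> n = 19
out = n << 1  # -> out = 38

Answer: 38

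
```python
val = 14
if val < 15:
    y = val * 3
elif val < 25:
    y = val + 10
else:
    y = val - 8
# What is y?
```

Answer: 42

Derivation:
Trace (tracking y):
val = 14  # -> val = 14
if val < 15:  # condition is True
    y = val * 3  # -> y = 42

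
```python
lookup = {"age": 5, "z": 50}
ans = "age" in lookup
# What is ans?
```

Answer: True

Derivation:
Trace (tracking ans):
lookup = {'age': 5, 'z': 50}  # -> lookup = {'age': 5, 'z': 50}
ans = 'age' in lookup  # -> ans = True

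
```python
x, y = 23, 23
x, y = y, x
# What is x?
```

Trace (tracking x):
x, y = (23, 23)  # -> x = 23, y = 23
x, y = (y, x)  # -> x = 23, y = 23

Answer: 23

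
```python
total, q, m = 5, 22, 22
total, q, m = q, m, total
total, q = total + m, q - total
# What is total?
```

Answer: 27

Derivation:
Trace (tracking total):
total, q, m = (5, 22, 22)  # -> total = 5, q = 22, m = 22
total, q, m = (q, m, total)  # -> total = 22, q = 22, m = 5
total, q = (total + m, q - total)  # -> total = 27, q = 0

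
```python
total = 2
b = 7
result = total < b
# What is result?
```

Answer: True

Derivation:
Trace (tracking result):
total = 2  # -> total = 2
b = 7  # -> b = 7
result = total < b  # -> result = True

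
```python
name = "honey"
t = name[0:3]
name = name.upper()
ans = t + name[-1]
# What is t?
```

Trace (tracking t):
name = 'honey'  # -> name = 'honey'
t = name[0:3]  # -> t = 'hon'
name = name.upper()  # -> name = 'HONEY'
ans = t + name[-1]  # -> ans = 'honY'

Answer: 'hon'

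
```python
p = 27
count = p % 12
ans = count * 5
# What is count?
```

Trace (tracking count):
p = 27  # -> p = 27
count = p % 12  # -> count = 3
ans = count * 5  # -> ans = 15

Answer: 3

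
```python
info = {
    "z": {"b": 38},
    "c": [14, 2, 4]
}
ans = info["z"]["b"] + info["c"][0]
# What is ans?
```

Trace (tracking ans):
info = {'z': {'b': 38}, 'c': [14, 2, 4]}  # -> info = {'z': {'b': 38}, 'c': [14, 2, 4]}
ans = info['z']['b'] + info['c'][0]  # -> ans = 52

Answer: 52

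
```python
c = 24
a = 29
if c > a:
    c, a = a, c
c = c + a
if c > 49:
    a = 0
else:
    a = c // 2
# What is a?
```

Answer: 0

Derivation:
Trace (tracking a):
c = 24  # -> c = 24
a = 29  # -> a = 29
if c > a:  # condition is False
c = c + a  # -> c = 53
if c > 49:  # condition is True
    a = 0  # -> a = 0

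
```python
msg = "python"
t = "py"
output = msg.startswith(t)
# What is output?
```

Answer: True

Derivation:
Trace (tracking output):
msg = 'python'  # -> msg = 'python'
t = 'py'  # -> t = 'py'
output = msg.startswith(t)  # -> output = True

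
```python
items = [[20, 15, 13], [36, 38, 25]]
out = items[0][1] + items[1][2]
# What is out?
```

Answer: 40

Derivation:
Trace (tracking out):
items = [[20, 15, 13], [36, 38, 25]]  # -> items = [[20, 15, 13], [36, 38, 25]]
out = items[0][1] + items[1][2]  # -> out = 40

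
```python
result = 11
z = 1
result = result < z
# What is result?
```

Trace (tracking result):
result = 11  # -> result = 11
z = 1  # -> z = 1
result = result < z  # -> result = False

Answer: False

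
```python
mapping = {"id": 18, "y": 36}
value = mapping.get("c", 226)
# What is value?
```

Trace (tracking value):
mapping = {'id': 18, 'y': 36}  # -> mapping = {'id': 18, 'y': 36}
value = mapping.get('c', 226)  # -> value = 226

Answer: 226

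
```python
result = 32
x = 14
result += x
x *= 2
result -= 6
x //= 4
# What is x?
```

Answer: 7

Derivation:
Trace (tracking x):
result = 32  # -> result = 32
x = 14  # -> x = 14
result += x  # -> result = 46
x *= 2  # -> x = 28
result -= 6  # -> result = 40
x //= 4  # -> x = 7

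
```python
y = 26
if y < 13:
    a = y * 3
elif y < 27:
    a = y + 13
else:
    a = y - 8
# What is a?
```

Answer: 39

Derivation:
Trace (tracking a):
y = 26  # -> y = 26
if y < 13:  # condition is False
elif y < 27:  # condition is True
    a = y + 13  # -> a = 39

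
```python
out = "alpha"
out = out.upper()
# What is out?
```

Trace (tracking out):
out = 'alpha'  # -> out = 'alpha'
out = out.upper()  # -> out = 'ALPHA'

Answer: 'ALPHA'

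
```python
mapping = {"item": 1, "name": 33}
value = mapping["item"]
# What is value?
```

Answer: 1

Derivation:
Trace (tracking value):
mapping = {'item': 1, 'name': 33}  # -> mapping = {'item': 1, 'name': 33}
value = mapping['item']  # -> value = 1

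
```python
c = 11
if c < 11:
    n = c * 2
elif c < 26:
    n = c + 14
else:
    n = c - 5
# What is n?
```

Answer: 25

Derivation:
Trace (tracking n):
c = 11  # -> c = 11
if c < 11:  # condition is False
elif c < 26:  # condition is True
    n = c + 14  # -> n = 25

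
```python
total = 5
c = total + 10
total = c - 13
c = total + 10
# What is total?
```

Trace (tracking total):
total = 5  # -> total = 5
c = total + 10  # -> c = 15
total = c - 13  # -> total = 2
c = total + 10  # -> c = 12

Answer: 2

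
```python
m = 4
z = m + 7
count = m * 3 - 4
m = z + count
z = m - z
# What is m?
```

Trace (tracking m):
m = 4  # -> m = 4
z = m + 7  # -> z = 11
count = m * 3 - 4  # -> count = 8
m = z + count  # -> m = 19
z = m - z  # -> z = 8

Answer: 19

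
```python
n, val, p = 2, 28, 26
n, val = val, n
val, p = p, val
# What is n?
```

Trace (tracking n):
n, val, p = (2, 28, 26)  # -> n = 2, val = 28, p = 26
n, val = (val, n)  # -> n = 28, val = 2
val, p = (p, val)  # -> val = 26, p = 2

Answer: 28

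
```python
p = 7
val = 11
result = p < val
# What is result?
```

Answer: True

Derivation:
Trace (tracking result):
p = 7  # -> p = 7
val = 11  # -> val = 11
result = p < val  # -> result = True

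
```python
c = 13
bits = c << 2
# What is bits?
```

Answer: 52

Derivation:
Trace (tracking bits):
c = 13  # -> c = 13
bits = c << 2  # -> bits = 52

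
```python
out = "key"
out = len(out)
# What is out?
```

Trace (tracking out):
out = 'key'  # -> out = 'key'
out = len(out)  # -> out = 3

Answer: 3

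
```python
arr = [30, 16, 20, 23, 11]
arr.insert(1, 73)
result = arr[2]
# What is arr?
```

Answer: [30, 73, 16, 20, 23, 11]

Derivation:
Trace (tracking arr):
arr = [30, 16, 20, 23, 11]  # -> arr = [30, 16, 20, 23, 11]
arr.insert(1, 73)  # -> arr = [30, 73, 16, 20, 23, 11]
result = arr[2]  # -> result = 16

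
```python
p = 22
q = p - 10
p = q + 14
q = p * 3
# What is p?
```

Answer: 26

Derivation:
Trace (tracking p):
p = 22  # -> p = 22
q = p - 10  # -> q = 12
p = q + 14  # -> p = 26
q = p * 3  # -> q = 78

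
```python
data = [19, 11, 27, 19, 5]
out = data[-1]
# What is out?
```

Answer: 5

Derivation:
Trace (tracking out):
data = [19, 11, 27, 19, 5]  # -> data = [19, 11, 27, 19, 5]
out = data[-1]  # -> out = 5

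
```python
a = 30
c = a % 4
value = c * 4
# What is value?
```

Trace (tracking value):
a = 30  # -> a = 30
c = a % 4  # -> c = 2
value = c * 4  # -> value = 8

Answer: 8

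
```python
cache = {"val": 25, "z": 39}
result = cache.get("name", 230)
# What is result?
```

Answer: 230

Derivation:
Trace (tracking result):
cache = {'val': 25, 'z': 39}  # -> cache = {'val': 25, 'z': 39}
result = cache.get('name', 230)  # -> result = 230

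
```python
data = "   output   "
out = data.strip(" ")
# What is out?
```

Trace (tracking out):
data = '   output   '  # -> data = '   output   '
out = data.strip(' ')  # -> out = 'output'

Answer: 'output'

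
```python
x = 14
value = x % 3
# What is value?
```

Trace (tracking value):
x = 14  # -> x = 14
value = x % 3  # -> value = 2

Answer: 2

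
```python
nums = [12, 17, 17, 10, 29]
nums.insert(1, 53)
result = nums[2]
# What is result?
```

Trace (tracking result):
nums = [12, 17, 17, 10, 29]  # -> nums = [12, 17, 17, 10, 29]
nums.insert(1, 53)  # -> nums = [12, 53, 17, 17, 10, 29]
result = nums[2]  # -> result = 17

Answer: 17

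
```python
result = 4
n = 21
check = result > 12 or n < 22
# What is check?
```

Trace (tracking check):
result = 4  # -> result = 4
n = 21  # -> n = 21
check = result > 12 or n < 22  # -> check = True

Answer: True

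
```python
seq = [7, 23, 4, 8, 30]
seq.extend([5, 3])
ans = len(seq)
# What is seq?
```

Answer: [7, 23, 4, 8, 30, 5, 3]

Derivation:
Trace (tracking seq):
seq = [7, 23, 4, 8, 30]  # -> seq = [7, 23, 4, 8, 30]
seq.extend([5, 3])  # -> seq = [7, 23, 4, 8, 30, 5, 3]
ans = len(seq)  # -> ans = 7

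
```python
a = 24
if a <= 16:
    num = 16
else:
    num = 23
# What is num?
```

Trace (tracking num):
a = 24  # -> a = 24
if a <= 16:  # condition is False
else:
    num = 23  # -> num = 23

Answer: 23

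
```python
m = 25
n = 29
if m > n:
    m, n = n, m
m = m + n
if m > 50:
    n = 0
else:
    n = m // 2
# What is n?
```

Answer: 0

Derivation:
Trace (tracking n):
m = 25  # -> m = 25
n = 29  # -> n = 29
if m > n:  # condition is False
m = m + n  # -> m = 54
if m > 50:  # condition is True
    n = 0  # -> n = 0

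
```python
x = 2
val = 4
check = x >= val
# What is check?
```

Answer: False

Derivation:
Trace (tracking check):
x = 2  # -> x = 2
val = 4  # -> val = 4
check = x >= val  # -> check = False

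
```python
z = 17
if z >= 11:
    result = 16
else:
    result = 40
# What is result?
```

Trace (tracking result):
z = 17  # -> z = 17
if z >= 11:  # condition is True
    result = 16  # -> result = 16

Answer: 16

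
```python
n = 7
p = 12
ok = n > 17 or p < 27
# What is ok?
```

Answer: True

Derivation:
Trace (tracking ok):
n = 7  # -> n = 7
p = 12  # -> p = 12
ok = n > 17 or p < 27  # -> ok = True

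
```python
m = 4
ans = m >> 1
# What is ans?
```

Answer: 2

Derivation:
Trace (tracking ans):
m = 4  # -> m = 4
ans = m >> 1  # -> ans = 2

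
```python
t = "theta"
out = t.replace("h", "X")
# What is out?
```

Answer: 'tXeta'

Derivation:
Trace (tracking out):
t = 'theta'  # -> t = 'theta'
out = t.replace('h', 'X')  # -> out = 'tXeta'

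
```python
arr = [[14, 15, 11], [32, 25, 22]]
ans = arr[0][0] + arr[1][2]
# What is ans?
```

Answer: 36

Derivation:
Trace (tracking ans):
arr = [[14, 15, 11], [32, 25, 22]]  # -> arr = [[14, 15, 11], [32, 25, 22]]
ans = arr[0][0] + arr[1][2]  # -> ans = 36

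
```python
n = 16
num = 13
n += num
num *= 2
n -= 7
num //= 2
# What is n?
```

Answer: 22

Derivation:
Trace (tracking n):
n = 16  # -> n = 16
num = 13  # -> num = 13
n += num  # -> n = 29
num *= 2  # -> num = 26
n -= 7  # -> n = 22
num //= 2  # -> num = 13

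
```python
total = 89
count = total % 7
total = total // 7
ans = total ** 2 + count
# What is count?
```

Answer: 5

Derivation:
Trace (tracking count):
total = 89  # -> total = 89
count = total % 7  # -> count = 5
total = total // 7  # -> total = 12
ans = total ** 2 + count  # -> ans = 149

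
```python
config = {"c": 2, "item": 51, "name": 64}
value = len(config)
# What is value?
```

Trace (tracking value):
config = {'c': 2, 'item': 51, 'name': 64}  # -> config = {'c': 2, 'item': 51, 'name': 64}
value = len(config)  # -> value = 3

Answer: 3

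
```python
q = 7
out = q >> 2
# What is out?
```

Trace (tracking out):
q = 7  # -> q = 7
out = q >> 2  # -> out = 1

Answer: 1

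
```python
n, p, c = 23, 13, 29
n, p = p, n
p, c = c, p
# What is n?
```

Answer: 13

Derivation:
Trace (tracking n):
n, p, c = (23, 13, 29)  # -> n = 23, p = 13, c = 29
n, p = (p, n)  # -> n = 13, p = 23
p, c = (c, p)  # -> p = 29, c = 23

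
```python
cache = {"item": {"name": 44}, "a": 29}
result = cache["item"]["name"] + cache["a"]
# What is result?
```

Answer: 73

Derivation:
Trace (tracking result):
cache = {'item': {'name': 44}, 'a': 29}  # -> cache = {'item': {'name': 44}, 'a': 29}
result = cache['item']['name'] + cache['a']  # -> result = 73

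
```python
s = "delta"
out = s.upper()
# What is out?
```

Answer: 'DELTA'

Derivation:
Trace (tracking out):
s = 'delta'  # -> s = 'delta'
out = s.upper()  # -> out = 'DELTA'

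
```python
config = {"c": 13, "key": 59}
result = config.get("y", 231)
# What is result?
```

Trace (tracking result):
config = {'c': 13, 'key': 59}  # -> config = {'c': 13, 'key': 59}
result = config.get('y', 231)  # -> result = 231

Answer: 231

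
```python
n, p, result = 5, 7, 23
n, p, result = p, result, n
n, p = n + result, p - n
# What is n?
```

Answer: 12

Derivation:
Trace (tracking n):
n, p, result = (5, 7, 23)  # -> n = 5, p = 7, result = 23
n, p, result = (p, result, n)  # -> n = 7, p = 23, result = 5
n, p = (n + result, p - n)  # -> n = 12, p = 16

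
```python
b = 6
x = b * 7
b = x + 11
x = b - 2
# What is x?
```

Answer: 51

Derivation:
Trace (tracking x):
b = 6  # -> b = 6
x = b * 7  # -> x = 42
b = x + 11  # -> b = 53
x = b - 2  # -> x = 51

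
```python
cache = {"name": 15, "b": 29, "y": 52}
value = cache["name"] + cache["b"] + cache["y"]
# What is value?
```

Answer: 96

Derivation:
Trace (tracking value):
cache = {'name': 15, 'b': 29, 'y': 52}  # -> cache = {'name': 15, 'b': 29, 'y': 52}
value = cache['name'] + cache['b'] + cache['y']  # -> value = 96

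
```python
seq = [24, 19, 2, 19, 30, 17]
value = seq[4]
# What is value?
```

Trace (tracking value):
seq = [24, 19, 2, 19, 30, 17]  # -> seq = [24, 19, 2, 19, 30, 17]
value = seq[4]  # -> value = 30

Answer: 30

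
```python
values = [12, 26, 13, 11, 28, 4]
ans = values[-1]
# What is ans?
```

Answer: 4

Derivation:
Trace (tracking ans):
values = [12, 26, 13, 11, 28, 4]  # -> values = [12, 26, 13, 11, 28, 4]
ans = values[-1]  # -> ans = 4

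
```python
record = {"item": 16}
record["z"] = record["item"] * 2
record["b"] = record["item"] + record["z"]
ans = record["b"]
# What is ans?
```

Answer: 48

Derivation:
Trace (tracking ans):
record = {'item': 16}  # -> record = {'item': 16}
record['z'] = record['item'] * 2  # -> record = {'item': 16, 'z': 32}
record['b'] = record['item'] + record['z']  # -> record = {'item': 16, 'z': 32, 'b': 48}
ans = record['b']  # -> ans = 48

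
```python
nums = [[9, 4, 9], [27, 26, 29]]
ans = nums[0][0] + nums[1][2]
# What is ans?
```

Answer: 38

Derivation:
Trace (tracking ans):
nums = [[9, 4, 9], [27, 26, 29]]  # -> nums = [[9, 4, 9], [27, 26, 29]]
ans = nums[0][0] + nums[1][2]  # -> ans = 38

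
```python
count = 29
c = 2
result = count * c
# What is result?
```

Answer: 58

Derivation:
Trace (tracking result):
count = 29  # -> count = 29
c = 2  # -> c = 2
result = count * c  # -> result = 58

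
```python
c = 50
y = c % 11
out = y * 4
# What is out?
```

Answer: 24

Derivation:
Trace (tracking out):
c = 50  # -> c = 50
y = c % 11  # -> y = 6
out = y * 4  # -> out = 24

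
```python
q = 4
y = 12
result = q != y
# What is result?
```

Trace (tracking result):
q = 4  # -> q = 4
y = 12  # -> y = 12
result = q != y  # -> result = True

Answer: True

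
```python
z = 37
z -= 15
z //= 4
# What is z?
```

Answer: 5

Derivation:
Trace (tracking z):
z = 37  # -> z = 37
z -= 15  # -> z = 22
z //= 4  # -> z = 5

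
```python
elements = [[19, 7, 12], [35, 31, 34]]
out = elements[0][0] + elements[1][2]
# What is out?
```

Answer: 53

Derivation:
Trace (tracking out):
elements = [[19, 7, 12], [35, 31, 34]]  # -> elements = [[19, 7, 12], [35, 31, 34]]
out = elements[0][0] + elements[1][2]  # -> out = 53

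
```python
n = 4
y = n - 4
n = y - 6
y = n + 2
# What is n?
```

Trace (tracking n):
n = 4  # -> n = 4
y = n - 4  # -> y = 0
n = y - 6  # -> n = -6
y = n + 2  # -> y = -4

Answer: -6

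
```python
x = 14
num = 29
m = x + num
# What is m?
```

Answer: 43

Derivation:
Trace (tracking m):
x = 14  # -> x = 14
num = 29  # -> num = 29
m = x + num  # -> m = 43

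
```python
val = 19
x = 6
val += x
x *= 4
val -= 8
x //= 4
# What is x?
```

Trace (tracking x):
val = 19  # -> val = 19
x = 6  # -> x = 6
val += x  # -> val = 25
x *= 4  # -> x = 24
val -= 8  # -> val = 17
x //= 4  # -> x = 6

Answer: 6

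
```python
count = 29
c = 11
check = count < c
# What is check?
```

Trace (tracking check):
count = 29  # -> count = 29
c = 11  # -> c = 11
check = count < c  # -> check = False

Answer: False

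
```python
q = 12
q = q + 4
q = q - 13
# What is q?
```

Trace (tracking q):
q = 12  # -> q = 12
q = q + 4  # -> q = 16
q = q - 13  # -> q = 3

Answer: 3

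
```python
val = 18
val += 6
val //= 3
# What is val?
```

Trace (tracking val):
val = 18  # -> val = 18
val += 6  # -> val = 24
val //= 3  # -> val = 8

Answer: 8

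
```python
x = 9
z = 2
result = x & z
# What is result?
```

Trace (tracking result):
x = 9  # -> x = 9
z = 2  # -> z = 2
result = x & z  # -> result = 0

Answer: 0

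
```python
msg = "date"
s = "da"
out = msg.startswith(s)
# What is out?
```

Trace (tracking out):
msg = 'date'  # -> msg = 'date'
s = 'da'  # -> s = 'da'
out = msg.startswith(s)  # -> out = True

Answer: True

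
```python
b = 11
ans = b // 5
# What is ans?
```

Trace (tracking ans):
b = 11  # -> b = 11
ans = b // 5  # -> ans = 2

Answer: 2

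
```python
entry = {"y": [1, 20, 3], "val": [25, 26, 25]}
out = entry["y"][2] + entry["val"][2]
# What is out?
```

Trace (tracking out):
entry = {'y': [1, 20, 3], 'val': [25, 26, 25]}  # -> entry = {'y': [1, 20, 3], 'val': [25, 26, 25]}
out = entry['y'][2] + entry['val'][2]  # -> out = 28

Answer: 28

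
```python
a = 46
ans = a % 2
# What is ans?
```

Trace (tracking ans):
a = 46  # -> a = 46
ans = a % 2  # -> ans = 0

Answer: 0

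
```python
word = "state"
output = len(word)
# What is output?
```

Trace (tracking output):
word = 'state'  # -> word = 'state'
output = len(word)  # -> output = 5

Answer: 5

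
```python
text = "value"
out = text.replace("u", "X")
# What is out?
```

Answer: 'valXe'

Derivation:
Trace (tracking out):
text = 'value'  # -> text = 'value'
out = text.replace('u', 'X')  # -> out = 'valXe'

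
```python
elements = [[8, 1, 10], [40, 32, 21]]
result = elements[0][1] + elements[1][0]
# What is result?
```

Trace (tracking result):
elements = [[8, 1, 10], [40, 32, 21]]  # -> elements = [[8, 1, 10], [40, 32, 21]]
result = elements[0][1] + elements[1][0]  # -> result = 41

Answer: 41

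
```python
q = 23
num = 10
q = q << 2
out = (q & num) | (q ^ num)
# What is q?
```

Answer: 92

Derivation:
Trace (tracking q):
q = 23  # -> q = 23
num = 10  # -> num = 10
q = q << 2  # -> q = 92
out = q & num | q ^ num  # -> out = 94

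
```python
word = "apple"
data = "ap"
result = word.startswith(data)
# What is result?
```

Trace (tracking result):
word = 'apple'  # -> word = 'apple'
data = 'ap'  # -> data = 'ap'
result = word.startswith(data)  # -> result = True

Answer: True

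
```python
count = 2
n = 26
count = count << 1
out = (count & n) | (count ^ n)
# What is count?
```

Answer: 4

Derivation:
Trace (tracking count):
count = 2  # -> count = 2
n = 26  # -> n = 26
count = count << 1  # -> count = 4
out = count & n | count ^ n  # -> out = 30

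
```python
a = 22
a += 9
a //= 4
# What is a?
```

Trace (tracking a):
a = 22  # -> a = 22
a += 9  # -> a = 31
a //= 4  # -> a = 7

Answer: 7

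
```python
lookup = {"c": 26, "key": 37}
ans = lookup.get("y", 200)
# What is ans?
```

Answer: 200

Derivation:
Trace (tracking ans):
lookup = {'c': 26, 'key': 37}  # -> lookup = {'c': 26, 'key': 37}
ans = lookup.get('y', 200)  # -> ans = 200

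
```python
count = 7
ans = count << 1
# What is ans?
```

Answer: 14

Derivation:
Trace (tracking ans):
count = 7  # -> count = 7
ans = count << 1  # -> ans = 14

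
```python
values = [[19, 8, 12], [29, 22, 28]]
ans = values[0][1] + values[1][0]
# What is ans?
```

Answer: 37

Derivation:
Trace (tracking ans):
values = [[19, 8, 12], [29, 22, 28]]  # -> values = [[19, 8, 12], [29, 22, 28]]
ans = values[0][1] + values[1][0]  # -> ans = 37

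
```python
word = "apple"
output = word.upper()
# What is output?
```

Trace (tracking output):
word = 'apple'  # -> word = 'apple'
output = word.upper()  # -> output = 'APPLE'

Answer: 'APPLE'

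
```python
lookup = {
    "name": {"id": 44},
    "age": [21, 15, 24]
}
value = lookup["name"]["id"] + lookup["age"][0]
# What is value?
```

Answer: 65

Derivation:
Trace (tracking value):
lookup = {'name': {'id': 44}, 'age': [21, 15, 24]}  # -> lookup = {'name': {'id': 44}, 'age': [21, 15, 24]}
value = lookup['name']['id'] + lookup['age'][0]  # -> value = 65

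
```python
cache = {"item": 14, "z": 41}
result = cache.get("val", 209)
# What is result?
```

Trace (tracking result):
cache = {'item': 14, 'z': 41}  # -> cache = {'item': 14, 'z': 41}
result = cache.get('val', 209)  # -> result = 209

Answer: 209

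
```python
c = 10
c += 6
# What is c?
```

Trace (tracking c):
c = 10  # -> c = 10
c += 6  # -> c = 16

Answer: 16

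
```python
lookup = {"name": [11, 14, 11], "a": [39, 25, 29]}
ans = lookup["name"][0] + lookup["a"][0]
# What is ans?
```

Trace (tracking ans):
lookup = {'name': [11, 14, 11], 'a': [39, 25, 29]}  # -> lookup = {'name': [11, 14, 11], 'a': [39, 25, 29]}
ans = lookup['name'][0] + lookup['a'][0]  # -> ans = 50

Answer: 50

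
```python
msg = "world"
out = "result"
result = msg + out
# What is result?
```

Answer: 'worldresult'

Derivation:
Trace (tracking result):
msg = 'world'  # -> msg = 'world'
out = 'result'  # -> out = 'result'
result = msg + out  # -> result = 'worldresult'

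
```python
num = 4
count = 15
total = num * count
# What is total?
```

Answer: 60

Derivation:
Trace (tracking total):
num = 4  # -> num = 4
count = 15  # -> count = 15
total = num * count  # -> total = 60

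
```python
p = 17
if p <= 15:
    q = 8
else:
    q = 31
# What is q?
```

Answer: 31

Derivation:
Trace (tracking q):
p = 17  # -> p = 17
if p <= 15:  # condition is False
else:
    q = 31  # -> q = 31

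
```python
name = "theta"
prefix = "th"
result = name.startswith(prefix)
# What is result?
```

Answer: True

Derivation:
Trace (tracking result):
name = 'theta'  # -> name = 'theta'
prefix = 'th'  # -> prefix = 'th'
result = name.startswith(prefix)  # -> result = True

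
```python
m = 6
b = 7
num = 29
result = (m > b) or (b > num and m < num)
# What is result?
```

Answer: False

Derivation:
Trace (tracking result):
m = 6  # -> m = 6
b = 7  # -> b = 7
num = 29  # -> num = 29
result = m > b or (b > num and m < num)  # -> result = False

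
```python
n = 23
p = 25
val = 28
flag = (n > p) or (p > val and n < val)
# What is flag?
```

Trace (tracking flag):
n = 23  # -> n = 23
p = 25  # -> p = 25
val = 28  # -> val = 28
flag = n > p or (p > val and n < val)  # -> flag = False

Answer: False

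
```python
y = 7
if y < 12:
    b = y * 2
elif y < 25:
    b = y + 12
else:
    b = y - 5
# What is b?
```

Trace (tracking b):
y = 7  # -> y = 7
if y < 12:  # condition is True
    b = y * 2  # -> b = 14

Answer: 14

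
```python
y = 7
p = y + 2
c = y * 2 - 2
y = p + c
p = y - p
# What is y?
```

Trace (tracking y):
y = 7  # -> y = 7
p = y + 2  # -> p = 9
c = y * 2 - 2  # -> c = 12
y = p + c  # -> y = 21
p = y - p  # -> p = 12

Answer: 21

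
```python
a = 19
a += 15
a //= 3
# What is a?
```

Trace (tracking a):
a = 19  # -> a = 19
a += 15  # -> a = 34
a //= 3  # -> a = 11

Answer: 11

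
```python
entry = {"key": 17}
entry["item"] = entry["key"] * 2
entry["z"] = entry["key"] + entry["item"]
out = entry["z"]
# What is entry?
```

Answer: {'key': 17, 'item': 34, 'z': 51}

Derivation:
Trace (tracking entry):
entry = {'key': 17}  # -> entry = {'key': 17}
entry['item'] = entry['key'] * 2  # -> entry = {'key': 17, 'item': 34}
entry['z'] = entry['key'] + entry['item']  # -> entry = {'key': 17, 'item': 34, 'z': 51}
out = entry['z']  # -> out = 51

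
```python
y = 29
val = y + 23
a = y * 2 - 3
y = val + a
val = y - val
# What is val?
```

Trace (tracking val):
y = 29  # -> y = 29
val = y + 23  # -> val = 52
a = y * 2 - 3  # -> a = 55
y = val + a  # -> y = 107
val = y - val  # -> val = 55

Answer: 55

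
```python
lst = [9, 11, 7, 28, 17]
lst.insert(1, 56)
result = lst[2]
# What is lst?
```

Answer: [9, 56, 11, 7, 28, 17]

Derivation:
Trace (tracking lst):
lst = [9, 11, 7, 28, 17]  # -> lst = [9, 11, 7, 28, 17]
lst.insert(1, 56)  # -> lst = [9, 56, 11, 7, 28, 17]
result = lst[2]  # -> result = 11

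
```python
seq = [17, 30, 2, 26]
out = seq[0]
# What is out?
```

Answer: 17

Derivation:
Trace (tracking out):
seq = [17, 30, 2, 26]  # -> seq = [17, 30, 2, 26]
out = seq[0]  # -> out = 17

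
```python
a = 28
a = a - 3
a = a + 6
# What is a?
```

Answer: 31

Derivation:
Trace (tracking a):
a = 28  # -> a = 28
a = a - 3  # -> a = 25
a = a + 6  # -> a = 31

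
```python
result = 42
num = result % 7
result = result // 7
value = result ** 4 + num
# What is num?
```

Answer: 0

Derivation:
Trace (tracking num):
result = 42  # -> result = 42
num = result % 7  # -> num = 0
result = result // 7  # -> result = 6
value = result ** 4 + num  # -> value = 1296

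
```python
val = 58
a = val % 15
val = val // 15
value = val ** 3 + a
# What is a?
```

Trace (tracking a):
val = 58  # -> val = 58
a = val % 15  # -> a = 13
val = val // 15  # -> val = 3
value = val ** 3 + a  # -> value = 40

Answer: 13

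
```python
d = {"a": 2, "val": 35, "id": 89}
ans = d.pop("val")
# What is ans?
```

Answer: 35

Derivation:
Trace (tracking ans):
d = {'a': 2, 'val': 35, 'id': 89}  # -> d = {'a': 2, 'val': 35, 'id': 89}
ans = d.pop('val')  # -> ans = 35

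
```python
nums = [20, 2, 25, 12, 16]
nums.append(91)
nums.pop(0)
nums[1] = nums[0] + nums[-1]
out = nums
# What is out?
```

Trace (tracking out):
nums = [20, 2, 25, 12, 16]  # -> nums = [20, 2, 25, 12, 16]
nums.append(91)  # -> nums = [20, 2, 25, 12, 16, 91]
nums.pop(0)  # -> nums = [2, 25, 12, 16, 91]
nums[1] = nums[0] + nums[-1]  # -> nums = [2, 93, 12, 16, 91]
out = nums  # -> out = [2, 93, 12, 16, 91]

Answer: [2, 93, 12, 16, 91]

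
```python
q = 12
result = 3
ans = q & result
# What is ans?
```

Trace (tracking ans):
q = 12  # -> q = 12
result = 3  # -> result = 3
ans = q & result  # -> ans = 0

Answer: 0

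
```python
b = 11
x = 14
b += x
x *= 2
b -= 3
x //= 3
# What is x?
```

Trace (tracking x):
b = 11  # -> b = 11
x = 14  # -> x = 14
b += x  # -> b = 25
x *= 2  # -> x = 28
b -= 3  # -> b = 22
x //= 3  # -> x = 9

Answer: 9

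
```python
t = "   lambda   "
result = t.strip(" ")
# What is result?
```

Trace (tracking result):
t = '   lambda   '  # -> t = '   lambda   '
result = t.strip(' ')  # -> result = 'lambda'

Answer: 'lambda'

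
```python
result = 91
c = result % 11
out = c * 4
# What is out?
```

Answer: 12

Derivation:
Trace (tracking out):
result = 91  # -> result = 91
c = result % 11  # -> c = 3
out = c * 4  # -> out = 12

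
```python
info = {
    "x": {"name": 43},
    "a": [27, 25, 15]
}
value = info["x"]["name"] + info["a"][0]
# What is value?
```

Answer: 70

Derivation:
Trace (tracking value):
info = {'x': {'name': 43}, 'a': [27, 25, 15]}  # -> info = {'x': {'name': 43}, 'a': [27, 25, 15]}
value = info['x']['name'] + info['a'][0]  # -> value = 70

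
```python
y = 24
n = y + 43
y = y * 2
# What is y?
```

Answer: 48

Derivation:
Trace (tracking y):
y = 24  # -> y = 24
n = y + 43  # -> n = 67
y = y * 2  # -> y = 48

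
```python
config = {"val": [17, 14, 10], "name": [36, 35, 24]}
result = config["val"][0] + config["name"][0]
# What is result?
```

Trace (tracking result):
config = {'val': [17, 14, 10], 'name': [36, 35, 24]}  # -> config = {'val': [17, 14, 10], 'name': [36, 35, 24]}
result = config['val'][0] + config['name'][0]  # -> result = 53

Answer: 53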